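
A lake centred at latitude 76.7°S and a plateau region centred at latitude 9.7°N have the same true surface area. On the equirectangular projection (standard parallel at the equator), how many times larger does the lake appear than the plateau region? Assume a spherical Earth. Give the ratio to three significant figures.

4.28

For the equirectangular projection with φ₀ = 0 (plate carrée), h = 1 along meridians and k = sec φ along parallels.
Areal scale at 76.7°: h·k = 1.000 × 4.347 = 4.347.
Areal scale at 9.7°: h·k = 1.000 × 1.015 = 1.015.
Ratio = 4.347/1.015 ≈ 4.28.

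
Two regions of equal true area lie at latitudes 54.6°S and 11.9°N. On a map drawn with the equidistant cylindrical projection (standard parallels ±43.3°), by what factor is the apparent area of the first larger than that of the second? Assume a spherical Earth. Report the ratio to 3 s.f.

With standard parallel φ₀ = 43.3°, the equirectangular projection gives x = Rλ cos φ₀, y = Rφ, so h = 1 and k = cos 43.3° / cos φ.
Areal scale at 54.6°: h·k = 1.000 × 1.256 = 1.256.
Areal scale at 11.9°: h·k = 1.000 × 0.7438 = 0.7438.
Ratio = 1.256/0.7438 ≈ 1.69.

1.69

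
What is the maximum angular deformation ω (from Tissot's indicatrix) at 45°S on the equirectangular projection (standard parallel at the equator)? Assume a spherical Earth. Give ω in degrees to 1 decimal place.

19.8°

Plate carrée maps x = Rλ, y = Rφ. The meridian scale is h = 1 and the parallel scale is k = 1/cos φ = sec φ.
At 45°: h = 1.000, k = 1.414; principal scales a = 1.414, b = 1.000.
sin(ω/2) = (a − b)/(a + b) = 0.4142/2.414 = 0.1716, so ω = 2 arcsin(0.1716) ≈ 19.8°.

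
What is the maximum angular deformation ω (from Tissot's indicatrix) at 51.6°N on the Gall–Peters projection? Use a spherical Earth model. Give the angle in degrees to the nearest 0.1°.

14.8°

Gall–Peters is a cylindrical equal-area projection with standard parallels at ±45°. For cylindrical equal-area with standard parallel φ₀, h = cos φ / cos φ₀ and k = cos φ₀ / cos φ, so h·k = 1.
At 51.6°: h = 0.8784, k = 1.138; principal scales a = 1.138, b = 0.8784.
sin(ω/2) = (a − b)/(a + b) = 0.2600/2.017 = 0.1289, so ω = 2 arcsin(0.1289) ≈ 14.8°.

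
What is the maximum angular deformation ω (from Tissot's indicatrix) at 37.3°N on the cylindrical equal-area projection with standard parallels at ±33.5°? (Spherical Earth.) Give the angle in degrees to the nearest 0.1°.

5.4°

Cylindrical equal-area (φ₀ = 33.5°): h = cos φ / cos 33.5° along meridians, k = cos 33.5° / cos φ along parallels; h·k = 1.
At 37.3°: h = 0.9539, k = 1.048; principal scales a = 1.048, b = 0.9539.
sin(ω/2) = (a − b)/(a + b) = 0.09435/2.002 = 0.04712, so ω = 2 arcsin(0.04712) ≈ 5.4°.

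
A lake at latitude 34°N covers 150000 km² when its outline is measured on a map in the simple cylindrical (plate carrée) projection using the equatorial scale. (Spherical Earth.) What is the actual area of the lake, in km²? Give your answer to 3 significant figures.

In the plate carrée (x = Rλ, y = Rφ), meridians are true-scale (h = 1) and parallels are stretched by k = sec φ.
Areal scale = h·k = 1 × sec φ; at 34°, h = 1.000, k = 1.206, so h·k = 1.206.
True area = apparent / (areal scale) = 150000 / 1.206 ≈ 124000 km².

124000 km²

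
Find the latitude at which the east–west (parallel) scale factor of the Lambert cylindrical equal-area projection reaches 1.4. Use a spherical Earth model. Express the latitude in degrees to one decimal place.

The Lambert cylindrical equal-area projection is the cylindrical equal-area projection with its standard parallel at the equator (φ₀ = 0). For cylindrical equal-area with standard parallel φ₀, h = cos φ / cos φ₀ and k = cos φ₀ / cos φ, so h·k = 1.
k = cos φ₀ / cos φ = 1.4  ⇒  cos φ = cos 0° / 1.4 = 0.7143.
φ = arccos(0.7143) ≈ 44.4°.

44.4°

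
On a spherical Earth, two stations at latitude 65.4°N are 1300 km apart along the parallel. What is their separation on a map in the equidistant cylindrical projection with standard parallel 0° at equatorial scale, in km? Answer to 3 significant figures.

For the equirectangular projection with φ₀ = 0 (plate carrée), h = 1 along meridians and k = sec φ along parallels.
Along the parallel, k = sec 65.4° = 1/0.4163 = 2.402.
Map distance = 1300 × 2.402 ≈ 3120 km.

3120 km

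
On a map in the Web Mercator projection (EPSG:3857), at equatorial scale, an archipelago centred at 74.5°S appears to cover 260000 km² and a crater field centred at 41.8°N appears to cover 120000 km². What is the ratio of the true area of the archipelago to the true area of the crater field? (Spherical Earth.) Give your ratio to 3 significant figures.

0.278

Mercator's areal exaggeration is sec²φ; hence true area = (apparent area) · cos²φ.
True area of archipelago: 260000 × cos²(74.5°) = 260000 × 0.07142 = 18570 km².
True area of crater field: 120000 × cos²(41.8°) = 120000 × 0.5557 = 66690 km².
Ratio = 18570 / 66690 ≈ 0.278.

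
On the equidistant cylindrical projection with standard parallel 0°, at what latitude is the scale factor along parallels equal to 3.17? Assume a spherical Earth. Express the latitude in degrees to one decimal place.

Plate carrée: h = 1, k = sec φ along parallels.
sec φ = 3.17  ⇒  cos φ = 0.3155  ⇒  φ ≈ 71.6°.

71.6°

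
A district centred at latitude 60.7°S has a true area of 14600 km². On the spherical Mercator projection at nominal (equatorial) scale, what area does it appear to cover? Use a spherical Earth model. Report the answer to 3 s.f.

For Mercator, h = k = sec φ (a conformal cylindrical projection has a single point scale, 1/cos φ).
Areal scale = k² = sec²φ = 1/cos²(60.7°) = 1/0.4894² = 4.175.
Apparent area = 14600 × 4.175 ≈ 61000 km².

61000 km²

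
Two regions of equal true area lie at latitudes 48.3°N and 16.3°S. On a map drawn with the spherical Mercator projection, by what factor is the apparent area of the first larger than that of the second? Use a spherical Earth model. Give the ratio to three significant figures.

2.08

On Mercator, area is exaggerated by sec²φ = 1/cos²φ.
At 48.3°: sec²(48.3°) = 1/0.6652² = 2.260.
At 16.3°: sec²(16.3°) = 1/0.9598² = 1.086.
Ratio = 2.260/1.086 = cos²(16.3°)/cos²(48.3°) ≈ 2.08.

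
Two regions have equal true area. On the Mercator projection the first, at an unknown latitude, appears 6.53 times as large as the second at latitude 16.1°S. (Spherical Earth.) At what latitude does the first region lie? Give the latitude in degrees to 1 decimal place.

67.9°

For equal true areas on Mercator, apparent areas scale as sec²φ, so the ratio is cos²φ₂ / cos²φ₁.
cos²φ₂ / cos²φ₁ = 6.53  ⇒  cos φ₁ = cos 16.1° / √6.53 = 0.9608/2.555 = 0.3760.
φ₁ = arccos(0.3760) ≈ 67.9°.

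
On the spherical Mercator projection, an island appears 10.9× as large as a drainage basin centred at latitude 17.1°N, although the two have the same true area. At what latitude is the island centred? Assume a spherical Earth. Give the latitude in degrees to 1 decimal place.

73.2°

Mercator areal scale is sec²φ, so apparent-area ratio = sec²φ₁ / sec²φ₂ = cos²φ₂ / cos²φ₁.
cos²φ₂ / cos²φ₁ = 10.9  ⇒  cos φ₁ = cos 17.1° / √10.9 = 0.9558/3.302 = 0.2895.
φ₁ = arccos(0.2895) ≈ 73.2°.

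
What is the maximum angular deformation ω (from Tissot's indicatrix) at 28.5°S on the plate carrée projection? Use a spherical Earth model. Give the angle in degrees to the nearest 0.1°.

Plate carrée maps x = Rλ, y = Rφ. The meridian scale is h = 1 and the parallel scale is k = 1/cos φ = sec φ.
At 28.5°: h = 1.000, k = 1.138; principal scales a = 1.138, b = 1.000.
sin(ω/2) = (a − b)/(a + b) = 0.1379/2.138 = 0.06450, so ω = 2 arcsin(0.06450) ≈ 7.4°.

7.4°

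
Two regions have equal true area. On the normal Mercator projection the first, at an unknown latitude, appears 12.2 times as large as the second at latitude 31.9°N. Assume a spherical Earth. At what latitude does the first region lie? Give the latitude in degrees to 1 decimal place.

On Mercator, (apparent₁)/(apparent₂) = sec²φ₁ / sec²φ₂ when true areas are equal.
cos²φ₂ / cos²φ₁ = 12.2  ⇒  cos φ₁ = cos 31.9° / √12.2 = 0.8490/3.493 = 0.2431.
φ₁ = arccos(0.2431) ≈ 75.9°.

75.9°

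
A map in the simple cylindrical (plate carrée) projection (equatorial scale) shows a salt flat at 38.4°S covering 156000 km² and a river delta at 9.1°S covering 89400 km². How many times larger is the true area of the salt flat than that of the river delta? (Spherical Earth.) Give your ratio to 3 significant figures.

1.38

On the plate carrée, areal scale = h·k = 1 × sec φ, so true area = apparent × cos φ.
True area of salt flat: 156000 × cos(38.4°) = 156000 × 0.7837 = 122300 km².
True area of river delta: 89400 × cos(9.1°) = 89400 × 0.9874 = 88270 km².
Ratio = 122300 / 88270 ≈ 1.38.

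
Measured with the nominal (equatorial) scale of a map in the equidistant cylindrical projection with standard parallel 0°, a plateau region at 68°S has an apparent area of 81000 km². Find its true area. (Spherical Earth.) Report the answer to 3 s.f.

For the equirectangular projection with φ₀ = 0 (plate carrée), h = 1 along meridians and k = sec φ along parallels.
Areal scale = h·k = 1 × sec φ; at 68°, h = 1.000, k = 2.669, so h·k = 2.669.
True area = apparent / (areal scale) = 81000 / 2.669 ≈ 30300 km².

30300 km²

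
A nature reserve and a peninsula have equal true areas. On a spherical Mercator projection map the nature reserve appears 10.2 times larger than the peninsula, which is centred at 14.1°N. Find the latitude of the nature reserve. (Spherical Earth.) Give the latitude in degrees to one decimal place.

72.3°

On Mercator, (apparent₁)/(apparent₂) = sec²φ₁ / sec²φ₂ when true areas are equal.
cos²φ₂ / cos²φ₁ = 10.2  ⇒  cos φ₁ = cos 14.1° / √10.2 = 0.9699/3.194 = 0.3037.
φ₁ = arccos(0.3037) ≈ 72.3°.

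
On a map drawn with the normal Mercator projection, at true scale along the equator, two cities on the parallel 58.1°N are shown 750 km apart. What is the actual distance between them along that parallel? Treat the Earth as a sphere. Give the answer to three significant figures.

396 km

The Mercator projection is conformal; its linear scale factor is the same in every direction and equals sec φ = 1/cos φ.
Along the parallel at 58.1°, map distances are exaggerated by k = sec 58.1° = 1.892.
True distance = 750 / 1.892 = 750 × cos 58.1° ≈ 396 km.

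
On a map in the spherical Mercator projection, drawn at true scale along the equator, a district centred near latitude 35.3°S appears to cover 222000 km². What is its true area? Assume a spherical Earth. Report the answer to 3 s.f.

148000 km²

Mercator is conformal, so the point scale is isotropic: h = k = sec φ = 1/cos φ.
Areal scale = k² = sec²φ = 1/cos²(35.3°) = 1/0.8161² = 1.501.
True area = apparent / (areal scale) = 222000 / 1.501 ≈ 148000 km².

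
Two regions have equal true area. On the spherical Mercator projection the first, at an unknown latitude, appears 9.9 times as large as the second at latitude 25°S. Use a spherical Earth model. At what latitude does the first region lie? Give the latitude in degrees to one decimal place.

Mercator areal scale is sec²φ, so apparent-area ratio = sec²φ₁ / sec²φ₂ = cos²φ₂ / cos²φ₁.
cos²φ₂ / cos²φ₁ = 9.9  ⇒  cos φ₁ = cos 25° / √9.9 = 0.9063/3.146 = 0.2880.
φ₁ = arccos(0.2880) ≈ 73.3°.

73.3°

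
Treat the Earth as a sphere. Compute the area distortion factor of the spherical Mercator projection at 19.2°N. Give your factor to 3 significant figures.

1.12

For Mercator, h = k = sec φ (a conformal cylindrical projection has a single point scale, 1/cos φ).
Areal scale = k² = sec²φ = 1/cos²(19.2°) = 1/0.9444² = 1.121.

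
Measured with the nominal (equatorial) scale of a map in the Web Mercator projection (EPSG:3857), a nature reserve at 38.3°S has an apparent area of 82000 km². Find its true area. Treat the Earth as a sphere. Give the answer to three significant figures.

50500 km²

For Mercator, h = k = sec φ (a conformal cylindrical projection has a single point scale, 1/cos φ).
Areal scale = k² = sec²φ = 1/cos²(38.3°) = 1/0.7848² = 1.624.
True area = apparent / (areal scale) = 82000 / 1.624 ≈ 50500 km².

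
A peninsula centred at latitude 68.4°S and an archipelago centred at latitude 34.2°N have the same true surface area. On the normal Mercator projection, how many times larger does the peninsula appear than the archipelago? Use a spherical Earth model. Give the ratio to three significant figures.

Mercator is conformal with k = sec φ, so areal scale = k² = sec²φ.
At 68.4°: sec²(68.4°) = 1/0.3681² = 7.379.
At 34.2°: sec²(34.2°) = 1/0.8271² = 1.462.
Ratio = 7.379/1.462 = cos²(34.2°)/cos²(68.4°) ≈ 5.05.

5.05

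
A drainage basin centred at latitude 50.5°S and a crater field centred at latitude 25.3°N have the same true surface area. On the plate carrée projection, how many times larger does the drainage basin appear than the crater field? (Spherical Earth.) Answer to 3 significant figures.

1.42

In the plate carrée (x = Rλ, y = Rφ), meridians are true-scale (h = 1) and parallels are stretched by k = sec φ.
Areal scale at 50.5°: h·k = 1.000 × 1.572 = 1.572.
Areal scale at 25.3°: h·k = 1.000 × 1.106 = 1.106.
Ratio = 1.572/1.106 ≈ 1.42.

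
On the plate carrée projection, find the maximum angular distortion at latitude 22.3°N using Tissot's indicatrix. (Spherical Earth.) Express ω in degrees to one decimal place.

In the plate carrée (x = Rλ, y = Rφ), meridians are true-scale (h = 1) and parallels are stretched by k = sec φ.
At 22.3°: h = 1.000, k = 1.081; principal scales a = 1.081, b = 1.000.
sin(ω/2) = (a − b)/(a + b) = 0.08084/2.081 = 0.03885, so ω = 2 arcsin(0.03885) ≈ 4.5°.

4.5°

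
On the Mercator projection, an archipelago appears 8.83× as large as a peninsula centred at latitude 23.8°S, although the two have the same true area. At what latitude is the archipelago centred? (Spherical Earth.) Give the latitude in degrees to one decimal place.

72.1°

On Mercator, (apparent₁)/(apparent₂) = sec²φ₁ / sec²φ₂ when true areas are equal.
cos²φ₂ / cos²φ₁ = 8.83  ⇒  cos φ₁ = cos 23.8° / √8.83 = 0.9150/2.972 = 0.3079.
φ₁ = arccos(0.3079) ≈ 72.1°.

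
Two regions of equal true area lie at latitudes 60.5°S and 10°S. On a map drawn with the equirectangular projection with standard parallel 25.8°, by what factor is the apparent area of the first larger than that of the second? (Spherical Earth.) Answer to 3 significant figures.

2.00

In the equirectangular projection with standard parallel φ₀ = 25.8° (x = Rλ cos φ₀, y = Rφ), meridians are true-scale (h = 1) and the parallel scale is k = cos φ₀ / cos φ.
Areal scale at 60.5°: h·k = 1.000 × 1.828 = 1.828.
Areal scale at 10°: h·k = 1.000 × 0.9142 = 0.9142.
Ratio = 1.828/0.9142 ≈ 2.00.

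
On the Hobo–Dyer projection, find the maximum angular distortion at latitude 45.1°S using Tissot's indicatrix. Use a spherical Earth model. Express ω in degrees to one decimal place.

13.4°

The Hobo–Dyer projection is cylindrical equal-area with φ₀ = 37.5°. A cylindrical equal-area projection with standard parallel φ₀ has meridian scale h = cos φ / cos φ₀ and parallel scale k = cos φ₀ / cos φ (so areas are preserved, h·k = 1).
At 45.1°: h = 0.8897, k = 1.124; principal scales a = 1.124, b = 0.8897.
sin(ω/2) = (a − b)/(a + b) = 0.2342/2.014 = 0.1163, so ω = 2 arcsin(0.1163) ≈ 13.4°.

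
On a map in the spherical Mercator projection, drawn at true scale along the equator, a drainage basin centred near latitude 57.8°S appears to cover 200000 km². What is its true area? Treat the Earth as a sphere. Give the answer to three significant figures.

56800 km²

Mercator is conformal, so the point scale is isotropic: h = k = sec φ = 1/cos φ.
Areal scale = k² = sec²φ = 1/cos²(57.8°) = 1/0.5329² = 3.522.
True area = apparent / (areal scale) = 200000 / 3.522 ≈ 56800 km².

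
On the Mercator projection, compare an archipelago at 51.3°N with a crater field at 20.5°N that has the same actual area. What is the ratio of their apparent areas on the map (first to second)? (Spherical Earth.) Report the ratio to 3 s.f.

2.24

Mercator is conformal with k = sec φ, so areal scale = k² = sec²φ.
At 51.3°: sec²(51.3°) = 1/0.6252² = 2.558.
At 20.5°: sec²(20.5°) = 1/0.9367² = 1.140.
Ratio = 2.558/1.140 = cos²(20.5°)/cos²(51.3°) ≈ 2.24.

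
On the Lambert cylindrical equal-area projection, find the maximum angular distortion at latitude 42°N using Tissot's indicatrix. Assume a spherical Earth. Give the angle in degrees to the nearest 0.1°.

33.5°

The Lambert cylindrical equal-area projection is the cylindrical equal-area projection with its standard parallel at the equator (φ₀ = 0). Cylindrical equal-area (φ₀ = 0°): h = cos φ / cos 0° along meridians, k = cos 0° / cos φ along parallels; h·k = 1.
At 42°: h = 0.7431, k = 1.346; principal scales a = 1.346, b = 0.7431.
sin(ω/2) = (a − b)/(a + b) = 0.6025/2.089 = 0.2884, so ω = 2 arcsin(0.2884) ≈ 33.5°.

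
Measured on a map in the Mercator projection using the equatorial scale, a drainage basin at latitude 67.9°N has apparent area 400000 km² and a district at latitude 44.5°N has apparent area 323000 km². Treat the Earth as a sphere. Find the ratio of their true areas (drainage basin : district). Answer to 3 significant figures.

0.345

Since Mercator area scale is 1/cos²φ, the true area equals the apparent area multiplied by cos²φ.
True area of drainage basin: 400000 × cos²(67.9°) = 400000 × 0.1415 = 56620 km².
True area of district: 323000 × cos²(44.5°) = 323000 × 0.5087 = 164300 km².
Ratio = 56620 / 164300 ≈ 0.345.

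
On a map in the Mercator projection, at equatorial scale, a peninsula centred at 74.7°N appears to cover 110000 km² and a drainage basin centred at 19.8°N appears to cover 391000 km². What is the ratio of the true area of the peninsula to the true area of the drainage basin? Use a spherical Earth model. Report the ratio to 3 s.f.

0.0221

Since Mercator area scale is 1/cos²φ, the true area equals the apparent area multiplied by cos²φ.
True area of peninsula: 110000 × cos²(74.7°) = 110000 × 0.06963 = 7659 km².
True area of drainage basin: 391000 × cos²(19.8°) = 391000 × 0.8853 = 346100 km².
Ratio = 7659 / 346100 ≈ 0.0221.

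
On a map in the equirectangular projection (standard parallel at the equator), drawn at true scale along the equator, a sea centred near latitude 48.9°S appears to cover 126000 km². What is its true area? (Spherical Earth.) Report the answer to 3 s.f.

82800 km²

Plate carrée maps x = Rλ, y = Rφ. The meridian scale is h = 1 and the parallel scale is k = 1/cos φ = sec φ.
Areal scale = h·k = 1 × sec φ; at 48.9°, h = 1.000, k = 1.521, so h·k = 1.521.
True area = apparent / (areal scale) = 126000 / 1.521 ≈ 82800 km².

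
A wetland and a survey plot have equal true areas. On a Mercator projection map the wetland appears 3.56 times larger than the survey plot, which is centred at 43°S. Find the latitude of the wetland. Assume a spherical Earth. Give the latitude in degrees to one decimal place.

For equal true areas on Mercator, apparent areas scale as sec²φ, so the ratio is cos²φ₂ / cos²φ₁.
cos²φ₂ / cos²φ₁ = 3.56  ⇒  cos φ₁ = cos 43° / √3.56 = 0.7314/1.887 = 0.3876.
φ₁ = arccos(0.3876) ≈ 67.2°.

67.2°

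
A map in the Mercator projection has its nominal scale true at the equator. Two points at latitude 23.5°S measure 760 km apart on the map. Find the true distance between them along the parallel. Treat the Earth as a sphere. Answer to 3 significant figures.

Mercator is conformal, so the point scale is isotropic: h = k = sec φ = 1/cos φ.
Along the parallel at 23.5°, map distances are exaggerated by k = sec 23.5° = 1.090.
True distance = 760 / 1.090 = 760 × cos 23.5° ≈ 697 km.

697 km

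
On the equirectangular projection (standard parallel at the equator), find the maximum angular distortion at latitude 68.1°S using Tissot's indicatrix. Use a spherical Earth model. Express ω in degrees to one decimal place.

Plate carrée maps x = Rλ, y = Rφ. The meridian scale is h = 1 and the parallel scale is k = 1/cos φ = sec φ.
At 68.1°: h = 1.000, k = 2.681; principal scales a = 2.681, b = 1.000.
sin(ω/2) = (a − b)/(a + b) = 1.681/3.681 = 0.4567, so ω = 2 arcsin(0.4567) ≈ 54.3°.

54.3°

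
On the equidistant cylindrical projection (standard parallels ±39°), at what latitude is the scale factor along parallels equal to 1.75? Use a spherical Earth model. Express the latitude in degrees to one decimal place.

With standard parallel φ₀ = 39°, the equirectangular projection gives x = Rλ cos φ₀, y = Rφ, so h = 1 and k = cos 39° / cos φ.
k = cos φ₀ / cos φ = 1.75  ⇒  cos φ = cos 39° / 1.75 = 0.4441.
φ = arccos(0.4441) ≈ 63.6°.

63.6°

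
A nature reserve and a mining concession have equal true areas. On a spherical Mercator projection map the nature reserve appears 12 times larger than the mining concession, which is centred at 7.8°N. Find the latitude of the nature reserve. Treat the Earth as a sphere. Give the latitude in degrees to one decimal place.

For equal true areas on Mercator, apparent areas scale as sec²φ, so the ratio is cos²φ₂ / cos²φ₁.
cos²φ₂ / cos²φ₁ = 12  ⇒  cos φ₁ = cos 7.8° / √12 = 0.9907/3.464 = 0.2860.
φ₁ = arccos(0.2860) ≈ 73.4°.

73.4°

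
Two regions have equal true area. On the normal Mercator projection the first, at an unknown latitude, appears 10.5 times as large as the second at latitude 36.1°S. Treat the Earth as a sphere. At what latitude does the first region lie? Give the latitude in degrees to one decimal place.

75.6°

For equal true areas on Mercator, apparent areas scale as sec²φ, so the ratio is cos²φ₂ / cos²φ₁.
cos²φ₂ / cos²φ₁ = 10.5  ⇒  cos φ₁ = cos 36.1° / √10.5 = 0.8080/3.240 = 0.2494.
φ₁ = arccos(0.2494) ≈ 75.6°.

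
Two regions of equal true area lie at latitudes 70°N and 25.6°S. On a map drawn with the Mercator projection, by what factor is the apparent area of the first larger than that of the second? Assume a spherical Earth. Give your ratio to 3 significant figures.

Mercator areal scale is sec²φ.
At 70°: sec²(70°) = 1/0.3420² = 8.549.
At 25.6°: sec²(25.6°) = 1/0.9018² = 1.230.
Ratio = 8.549/1.230 = cos²(25.6°)/cos²(70°) ≈ 6.95.

6.95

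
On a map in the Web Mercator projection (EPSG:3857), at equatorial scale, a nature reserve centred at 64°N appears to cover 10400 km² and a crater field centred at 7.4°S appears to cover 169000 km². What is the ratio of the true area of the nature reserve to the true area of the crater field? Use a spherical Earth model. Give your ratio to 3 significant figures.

0.0120

On Mercator the areal scale is sec²φ, so true area = apparent × cos²φ.
True area of nature reserve: 10400 × cos²(64°) = 10400 × 0.1922 = 1999 km².
True area of crater field: 169000 × cos²(7.4°) = 169000 × 0.9834 = 166200 km².
Ratio = 1999 / 166200 ≈ 0.0120.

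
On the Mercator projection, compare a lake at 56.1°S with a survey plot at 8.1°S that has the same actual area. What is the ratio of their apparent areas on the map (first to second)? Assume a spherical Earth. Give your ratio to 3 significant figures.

Mercator is conformal with k = sec φ, so areal scale = k² = sec²φ.
At 56.1°: sec²(56.1°) = 1/0.5577² = 3.215.
At 8.1°: sec²(8.1°) = 1/0.9900² = 1.020.
Ratio = 3.215/1.020 = cos²(8.1°)/cos²(56.1°) ≈ 3.15.

3.15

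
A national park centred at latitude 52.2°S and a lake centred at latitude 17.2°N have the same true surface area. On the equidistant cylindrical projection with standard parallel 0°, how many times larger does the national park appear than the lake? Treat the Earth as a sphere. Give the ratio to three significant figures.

In the plate carrée (x = Rλ, y = Rφ), meridians are true-scale (h = 1) and parallels are stretched by k = sec φ.
Areal scale at 52.2°: h·k = 1.000 × 1.632 = 1.632.
Areal scale at 17.2°: h·k = 1.000 × 1.047 = 1.047.
Ratio = 1.632/1.047 ≈ 1.56.

1.56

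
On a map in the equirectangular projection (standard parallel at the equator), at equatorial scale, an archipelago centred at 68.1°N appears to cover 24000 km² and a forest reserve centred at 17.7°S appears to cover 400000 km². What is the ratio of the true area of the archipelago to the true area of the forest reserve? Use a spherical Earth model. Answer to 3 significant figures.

0.0235

On the plate carrée, areal scale = h·k = 1 × sec φ, so true area = apparent × cos φ.
True area of archipelago: 24000 × cos(68.1°) = 24000 × 0.3730 = 8952 km².
True area of forest reserve: 400000 × cos(17.7°) = 400000 × 0.9527 = 381100 km².
Ratio = 8952 / 381100 ≈ 0.0235.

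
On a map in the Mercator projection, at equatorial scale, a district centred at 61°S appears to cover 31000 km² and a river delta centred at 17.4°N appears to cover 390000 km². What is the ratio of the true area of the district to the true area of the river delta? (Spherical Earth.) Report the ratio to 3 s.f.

Since Mercator area scale is 1/cos²φ, the true area equals the apparent area multiplied by cos²φ.
True area of district: 31000 × cos²(61°) = 31000 × 0.2350 = 7286 km².
True area of river delta: 390000 × cos²(17.4°) = 390000 × 0.9106 = 355100 km².
Ratio = 7286 / 355100 ≈ 0.0205.

0.0205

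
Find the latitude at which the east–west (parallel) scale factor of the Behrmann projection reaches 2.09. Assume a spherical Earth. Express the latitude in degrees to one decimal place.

The Behrmann projection is cylindrical equal-area with φ₀ = 30°. A cylindrical equal-area projection with standard parallel φ₀ has meridian scale h = cos φ / cos φ₀ and parallel scale k = cos φ₀ / cos φ (so areas are preserved, h·k = 1).
k = cos φ₀ / cos φ = 2.09  ⇒  cos φ = cos 30° / 2.09 = 0.4144.
φ = arccos(0.4144) ≈ 65.5°.

65.5°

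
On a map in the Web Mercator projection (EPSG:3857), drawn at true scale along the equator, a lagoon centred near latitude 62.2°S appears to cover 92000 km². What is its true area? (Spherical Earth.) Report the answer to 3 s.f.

Mercator is conformal, so the point scale is isotropic: h = k = sec φ = 1/cos φ.
Areal scale = k² = sec²φ = 1/cos²(62.2°) = 1/0.4664² = 4.597.
True area = apparent / (areal scale) = 92000 / 4.597 ≈ 20000 km².

20000 km²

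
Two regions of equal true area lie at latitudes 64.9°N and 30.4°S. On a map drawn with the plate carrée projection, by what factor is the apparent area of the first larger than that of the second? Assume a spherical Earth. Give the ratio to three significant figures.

In the plate carrée (x = Rλ, y = Rφ), meridians are true-scale (h = 1) and parallels are stretched by k = sec φ.
Areal scale at 64.9°: h·k = 1.000 × 2.357 = 2.357.
Areal scale at 30.4°: h·k = 1.000 × 1.159 = 1.159.
Ratio = 2.357/1.159 ≈ 2.03.

2.03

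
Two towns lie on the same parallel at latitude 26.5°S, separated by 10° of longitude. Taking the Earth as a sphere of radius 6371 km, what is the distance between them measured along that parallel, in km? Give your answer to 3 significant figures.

995 km

Arc length along a parallel = R cos φ · Δλ (with Δλ in radians).
= 6371 × cos 26.5° × (10° × π/180) = 6371 × 0.8949 × 0.1745 ≈ 995 km.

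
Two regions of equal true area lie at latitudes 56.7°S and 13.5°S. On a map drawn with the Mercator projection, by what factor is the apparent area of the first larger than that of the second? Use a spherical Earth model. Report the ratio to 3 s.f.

On Mercator, area is exaggerated by sec²φ = 1/cos²φ.
At 56.7°: sec²(56.7°) = 1/0.5490² = 3.318.
At 13.5°: sec²(13.5°) = 1/0.9724² = 1.058.
Ratio = 3.318/1.058 = cos²(13.5°)/cos²(56.7°) ≈ 3.14.

3.14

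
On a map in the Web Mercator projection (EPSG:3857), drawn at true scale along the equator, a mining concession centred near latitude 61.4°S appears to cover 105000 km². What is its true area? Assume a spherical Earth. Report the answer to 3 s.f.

For Mercator, h = k = sec φ (a conformal cylindrical projection has a single point scale, 1/cos φ).
Areal scale = k² = sec²φ = 1/cos²(61.4°) = 1/0.4787² = 4.364.
True area = apparent / (areal scale) = 105000 / 4.364 ≈ 24100 km².

24100 km²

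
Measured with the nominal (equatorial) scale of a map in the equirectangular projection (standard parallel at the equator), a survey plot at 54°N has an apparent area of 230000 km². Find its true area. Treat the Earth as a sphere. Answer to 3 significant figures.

135000 km²

For the equirectangular projection with φ₀ = 0 (plate carrée), h = 1 along meridians and k = sec φ along parallels.
Areal scale = h·k = 1 × sec φ; at 54°, h = 1.000, k = 1.701, so h·k = 1.701.
True area = apparent / (areal scale) = 230000 / 1.701 ≈ 135000 km².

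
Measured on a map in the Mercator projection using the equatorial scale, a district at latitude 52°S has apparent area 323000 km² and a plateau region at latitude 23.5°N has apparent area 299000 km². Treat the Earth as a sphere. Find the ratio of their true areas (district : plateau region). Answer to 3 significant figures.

0.487

On Mercator the areal scale is sec²φ, so true area = apparent × cos²φ.
True area of district: 323000 × cos²(52°) = 323000 × 0.3790 = 122400 km².
True area of plateau region: 299000 × cos²(23.5°) = 299000 × 0.8410 = 251500 km².
Ratio = 122400 / 251500 ≈ 0.487.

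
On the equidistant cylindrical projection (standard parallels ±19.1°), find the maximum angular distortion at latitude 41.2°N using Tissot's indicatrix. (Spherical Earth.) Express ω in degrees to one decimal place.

13.0°

With standard parallel φ₀ = 19.1°, the equirectangular projection gives x = Rλ cos φ₀, y = Rφ, so h = 1 and k = cos 19.1° / cos φ.
At 41.2°: h = 1.000, k = 1.256; principal scales a = 1.256, b = 1.000.
sin(ω/2) = (a − b)/(a + b) = 0.2559/2.256 = 0.1134, so ω = 2 arcsin(0.1134) ≈ 13.0°.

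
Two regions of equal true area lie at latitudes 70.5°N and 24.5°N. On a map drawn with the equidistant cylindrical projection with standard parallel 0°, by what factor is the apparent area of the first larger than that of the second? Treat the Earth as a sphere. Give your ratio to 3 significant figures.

Plate carrée maps x = Rλ, y = Rφ. The meridian scale is h = 1 and the parallel scale is k = 1/cos φ = sec φ.
Areal scale at 70.5°: h·k = 1.000 × 2.996 = 2.996.
Areal scale at 24.5°: h·k = 1.000 × 1.099 = 1.099.
Ratio = 2.996/1.099 ≈ 2.73.

2.73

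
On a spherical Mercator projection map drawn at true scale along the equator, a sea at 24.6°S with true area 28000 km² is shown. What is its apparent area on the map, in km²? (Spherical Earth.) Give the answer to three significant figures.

Mercator is conformal, so the point scale is isotropic: h = k = sec φ = 1/cos φ.
Areal scale = k² = sec²φ = 1/cos²(24.6°) = 1/0.9092² = 1.210.
Apparent area = 28000 × 1.210 ≈ 33900 km².

33900 km²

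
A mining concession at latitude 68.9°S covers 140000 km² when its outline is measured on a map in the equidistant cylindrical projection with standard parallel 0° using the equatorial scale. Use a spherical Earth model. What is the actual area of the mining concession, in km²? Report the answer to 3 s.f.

In the plate carrée (x = Rλ, y = Rφ), meridians are true-scale (h = 1) and parallels are stretched by k = sec φ.
Areal scale = h·k = 1 × sec φ; at 68.9°, h = 1.000, k = 2.778, so h·k = 2.778.
True area = apparent / (areal scale) = 140000 / 2.778 ≈ 50400 km².

50400 km²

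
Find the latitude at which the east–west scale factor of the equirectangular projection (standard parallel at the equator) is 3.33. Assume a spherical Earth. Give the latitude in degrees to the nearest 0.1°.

72.5°

Plate carrée: h = 1, k = sec φ along parallels.
sec φ = 3.33  ⇒  cos φ = 0.3003  ⇒  φ ≈ 72.5°.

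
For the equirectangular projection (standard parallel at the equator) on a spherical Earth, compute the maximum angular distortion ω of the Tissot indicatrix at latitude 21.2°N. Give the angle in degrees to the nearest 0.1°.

4.0°

For the equirectangular projection with φ₀ = 0 (plate carrée), h = 1 along meridians and k = sec φ along parallels.
At 21.2°: h = 1.000, k = 1.073; principal scales a = 1.073, b = 1.000.
sin(ω/2) = (a − b)/(a + b) = 0.07259/2.073 = 0.03502, so ω = 2 arcsin(0.03502) ≈ 4.0°.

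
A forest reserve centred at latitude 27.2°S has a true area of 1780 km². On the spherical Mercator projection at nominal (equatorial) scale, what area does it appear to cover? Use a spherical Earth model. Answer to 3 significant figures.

2250 km²

The Mercator projection is conformal; its linear scale factor is the same in every direction and equals sec φ = 1/cos φ.
Areal scale = k² = sec²φ = 1/cos²(27.2°) = 1/0.8894² = 1.264.
Apparent area = 1780 × 1.264 ≈ 2250 km².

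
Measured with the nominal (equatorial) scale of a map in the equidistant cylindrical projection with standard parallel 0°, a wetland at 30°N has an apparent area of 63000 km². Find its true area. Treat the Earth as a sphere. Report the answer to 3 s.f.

For the equirectangular projection with φ₀ = 0 (plate carrée), h = 1 along meridians and k = sec φ along parallels.
Areal scale = h·k = 1 × sec φ; at 30°, h = 1.000, k = 1.155, so h·k = 1.155.
True area = apparent / (areal scale) = 63000 / 1.155 ≈ 54600 km².

54600 km²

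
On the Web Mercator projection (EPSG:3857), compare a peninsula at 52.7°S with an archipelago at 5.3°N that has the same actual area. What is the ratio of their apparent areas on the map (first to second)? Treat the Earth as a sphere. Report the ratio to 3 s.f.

Mercator areal scale is sec²φ.
At 52.7°: sec²(52.7°) = 1/0.6060² = 2.723.
At 5.3°: sec²(5.3°) = 1/0.9957² = 1.009.
Ratio = 2.723/1.009 = cos²(5.3°)/cos²(52.7°) ≈ 2.70.

2.70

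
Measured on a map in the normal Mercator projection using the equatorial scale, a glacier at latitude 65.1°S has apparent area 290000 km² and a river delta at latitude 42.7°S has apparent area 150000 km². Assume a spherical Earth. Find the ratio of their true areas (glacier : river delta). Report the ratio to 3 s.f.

0.635

Mercator's areal exaggeration is sec²φ; hence true area = (apparent area) · cos²φ.
True area of glacier: 290000 × cos²(65.1°) = 290000 × 0.1773 = 51410 km².
True area of river delta: 150000 × cos²(42.7°) = 150000 × 0.5401 = 81010 km².
Ratio = 51410 / 81010 ≈ 0.635.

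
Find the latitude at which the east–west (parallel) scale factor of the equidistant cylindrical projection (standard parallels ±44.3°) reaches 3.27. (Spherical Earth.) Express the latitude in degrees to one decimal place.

With standard parallel φ₀ = 44.3°, the equirectangular projection gives x = Rλ cos φ₀, y = Rφ, so h = 1 and k = cos 44.3° / cos φ.
k = cos φ₀ / cos φ = 3.27  ⇒  cos φ = cos 44.3° / 3.27 = 0.2189.
φ = arccos(0.2189) ≈ 77.4°.

77.4°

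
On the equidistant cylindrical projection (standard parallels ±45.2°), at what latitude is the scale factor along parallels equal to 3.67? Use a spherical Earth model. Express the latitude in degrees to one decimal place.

78.9°

In the equirectangular projection with standard parallel φ₀ = 45.2° (x = Rλ cos φ₀, y = Rφ), meridians are true-scale (h = 1) and the parallel scale is k = cos φ₀ / cos φ.
k = cos φ₀ / cos φ = 3.67  ⇒  cos φ = cos 45.2° / 3.67 = 0.1920.
φ = arccos(0.1920) ≈ 78.9°.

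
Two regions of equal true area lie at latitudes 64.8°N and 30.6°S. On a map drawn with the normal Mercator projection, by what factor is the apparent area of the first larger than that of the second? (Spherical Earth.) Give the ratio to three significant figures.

Mercator areal scale is sec²φ.
At 64.8°: sec²(64.8°) = 1/0.4258² = 5.516.
At 30.6°: sec²(30.6°) = 1/0.8607² = 1.350.
Ratio = 5.516/1.350 = cos²(30.6°)/cos²(64.8°) ≈ 4.09.

4.09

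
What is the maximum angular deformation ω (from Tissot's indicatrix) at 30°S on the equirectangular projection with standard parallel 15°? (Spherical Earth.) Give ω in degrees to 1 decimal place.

6.3°

In the equirectangular projection with standard parallel φ₀ = 15° (x = Rλ cos φ₀, y = Rφ), meridians are true-scale (h = 1) and the parallel scale is k = cos φ₀ / cos φ.
At 30°: h = 1.000, k = 1.115; principal scales a = 1.115, b = 1.000.
sin(ω/2) = (a − b)/(a + b) = 0.1154/2.115 = 0.05453, so ω = 2 arcsin(0.05453) ≈ 6.3°.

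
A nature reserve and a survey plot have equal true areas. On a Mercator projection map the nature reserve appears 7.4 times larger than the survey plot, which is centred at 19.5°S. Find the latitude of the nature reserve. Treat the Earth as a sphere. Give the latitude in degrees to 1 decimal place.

Mercator areal scale is sec²φ, so apparent-area ratio = sec²φ₁ / sec²φ₂ = cos²φ₂ / cos²φ₁.
cos²φ₂ / cos²φ₁ = 7.4  ⇒  cos φ₁ = cos 19.5° / √7.4 = 0.9426/2.720 = 0.3465.
φ₁ = arccos(0.3465) ≈ 69.7°.

69.7°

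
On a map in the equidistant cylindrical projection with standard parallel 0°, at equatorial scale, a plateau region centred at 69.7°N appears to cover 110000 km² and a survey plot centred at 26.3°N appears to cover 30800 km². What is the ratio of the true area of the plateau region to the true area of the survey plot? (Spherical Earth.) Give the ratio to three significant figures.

On the plate carrée, areal scale = h·k = 1 × sec φ, so true area = apparent × cos φ.
True area of plateau region: 110000 × cos(69.7°) = 110000 × 0.3469 = 38160 km².
True area of survey plot: 30800 × cos(26.3°) = 30800 × 0.8965 = 27610 km².
Ratio = 38160 / 27610 ≈ 1.38.

1.38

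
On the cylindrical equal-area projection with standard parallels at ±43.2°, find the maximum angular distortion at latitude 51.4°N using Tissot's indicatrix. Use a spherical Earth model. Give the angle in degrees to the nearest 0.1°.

17.8°

Cylindrical equal-area (φ₀ = 43.2°): h = cos φ / cos 43.2° along meridians, k = cos 43.2° / cos φ along parallels; h·k = 1.
At 51.4°: h = 0.8558, k = 1.168; principal scales a = 1.168, b = 0.8558.
sin(ω/2) = (a − b)/(a + b) = 0.3126/2.024 = 0.1544, so ω = 2 arcsin(0.1544) ≈ 17.8°.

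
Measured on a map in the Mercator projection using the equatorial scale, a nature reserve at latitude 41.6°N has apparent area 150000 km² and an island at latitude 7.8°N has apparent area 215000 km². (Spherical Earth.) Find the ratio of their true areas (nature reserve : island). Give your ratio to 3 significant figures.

Since Mercator area scale is 1/cos²φ, the true area equals the apparent area multiplied by cos²φ.
True area of nature reserve: 150000 × cos²(41.6°) = 150000 × 0.5592 = 83880 km².
True area of island: 215000 × cos²(7.8°) = 215000 × 0.9816 = 211000 km².
Ratio = 83880 / 211000 ≈ 0.397.

0.397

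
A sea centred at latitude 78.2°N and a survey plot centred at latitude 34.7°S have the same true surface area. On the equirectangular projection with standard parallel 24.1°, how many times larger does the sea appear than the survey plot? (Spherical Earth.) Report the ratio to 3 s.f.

With standard parallel φ₀ = 24.1°, the equirectangular projection gives x = Rλ cos φ₀, y = Rφ, so h = 1 and k = cos 24.1° / cos φ.
Areal scale at 78.2°: h·k = 1.000 × 4.464 = 4.464.
Areal scale at 34.7°: h·k = 1.000 × 1.110 = 1.110.
Ratio = 4.464/1.110 ≈ 4.02.

4.02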